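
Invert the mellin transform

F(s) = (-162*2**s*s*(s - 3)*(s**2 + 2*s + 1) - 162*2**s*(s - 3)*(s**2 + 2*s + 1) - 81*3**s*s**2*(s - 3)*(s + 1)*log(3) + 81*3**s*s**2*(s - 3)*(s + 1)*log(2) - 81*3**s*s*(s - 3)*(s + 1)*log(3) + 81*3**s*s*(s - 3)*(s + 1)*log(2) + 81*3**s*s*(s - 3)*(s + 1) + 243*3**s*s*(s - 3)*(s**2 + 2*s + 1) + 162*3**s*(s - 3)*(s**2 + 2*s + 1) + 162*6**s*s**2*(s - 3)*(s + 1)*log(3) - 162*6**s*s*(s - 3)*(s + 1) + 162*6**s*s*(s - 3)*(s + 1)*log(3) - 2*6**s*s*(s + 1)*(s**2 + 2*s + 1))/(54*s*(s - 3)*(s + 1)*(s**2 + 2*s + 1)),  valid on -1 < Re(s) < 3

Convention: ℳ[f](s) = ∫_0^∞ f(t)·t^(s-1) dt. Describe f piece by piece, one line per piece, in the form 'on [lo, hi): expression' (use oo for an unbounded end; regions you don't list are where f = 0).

peel off the common scale on t: t on [0, 1); t + 3 on [1, 3/2); t*log(t) on [3/2, 3); …
f breaks at 2, 3, 6 into 4 integrals to sum
on [0, 2) integrate f = t/2 against the kernel
on [2, 3): add ∫ (t/2 + 3)·t^(s-1) dt
piece [3, 6): integrate t*log(t/2)/2 against the kernel
segment [6, ∞) carries 8/t**3; integrate it

on [0, 2): t/2
on [2, 3): t/2 + 3
on [3, 6): t*log(t/2)/2
on [6, oo): 8/t**3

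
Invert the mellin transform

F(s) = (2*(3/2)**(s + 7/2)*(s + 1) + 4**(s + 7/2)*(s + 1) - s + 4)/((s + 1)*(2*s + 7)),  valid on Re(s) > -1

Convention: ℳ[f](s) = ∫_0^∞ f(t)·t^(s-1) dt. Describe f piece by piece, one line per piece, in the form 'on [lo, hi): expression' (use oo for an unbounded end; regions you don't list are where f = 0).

integrate the 3 segments split at 1, 3/2, then add the results
[0, 1) adds the kernel integral of t
segment 1 to 3/2 holds 3*t**(7/2)/2; add its integral
∫ t**(7/2)/2·t^(s-1) over [3/2, 4)

on [0, 1): t
on [1, 3/2): 3*t**(7/2)/2
on [3/2, 4): t**(7/2)/2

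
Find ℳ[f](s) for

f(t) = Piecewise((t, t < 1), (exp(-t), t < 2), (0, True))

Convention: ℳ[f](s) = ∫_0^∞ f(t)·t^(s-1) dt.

split f at 1: ℳ[f](s) collects 2 kernel integrals
on [0, 1): add ∫ t·t^(s-1) dt
on [1, 2) integrate f = exp(-t) against the kernel

((s + 1)*uppergamma(s, 1) - (s + 1)*uppergamma(s, 2) + 1)/(s + 1)
  Re(s) > -1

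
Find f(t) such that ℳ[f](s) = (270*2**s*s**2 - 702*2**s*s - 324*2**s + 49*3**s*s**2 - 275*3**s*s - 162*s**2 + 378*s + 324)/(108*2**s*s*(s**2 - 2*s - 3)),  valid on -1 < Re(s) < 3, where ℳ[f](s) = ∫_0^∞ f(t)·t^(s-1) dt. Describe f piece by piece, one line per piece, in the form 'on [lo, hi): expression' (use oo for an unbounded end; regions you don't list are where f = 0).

on [0, 1/2): t
on [1/2, 1): 2*t + 1
on [1, 3/2): t/2
on [3/2, oo): t**(-3)

split f at 1/2, 1, 3/2: ℳ[f](s) collects 4 kernel integrals
for t in [0, 1/2): the term is ∫ t·t^(s-1)
piece [1/2, 1): integrate (2*t + 1) against the kernel
piece [1, 3/2): integrate t/2 against the kernel
∫ t**(-3)·t^(s-1) over [3/2, ∞)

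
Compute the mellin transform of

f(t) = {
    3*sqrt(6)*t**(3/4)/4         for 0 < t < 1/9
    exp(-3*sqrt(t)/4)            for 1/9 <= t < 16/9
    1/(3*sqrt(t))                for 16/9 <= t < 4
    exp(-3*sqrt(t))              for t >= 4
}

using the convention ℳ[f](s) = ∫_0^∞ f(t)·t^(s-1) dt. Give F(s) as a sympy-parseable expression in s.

2**(2*s)*(2*1296**s*(4*s + 3) + 12*576**s*(2*s - 1)*(4*s + 3)*uppergamma(2*s, 1/4) - 12*576**s*(2*s - 1)*(4*s + 3)*uppergamma(2*s, 1) - 3*576**s*(4*s + 3) + 12*6**(2*s)*(2*s - 1)*(4*s + 3)*uppergamma(2*s, 6) + 6*sqrt(2)*6**(2*s)*(2*s - 1))/(6*1296**s*(2*s - 1)*(4*s + 3))
  Re(s) > -3/4

strip the power substitution: 3*sqrt(6)*t**(3/2)/4 on [0, 1/3); exp(-3*t/4) on [1/3, 4/3); 1/(3*t) on [4/3, 2); …
the common scale on t comes off first: 3*sqrt(3)*t**(3/2) on [0, 1/6); exp(-3*t/2) on [1/6, 2/3); 1/(6*t) on [2/3, 1); …
remove the common scale on t first: t**(3/2) on [0, 1/2); exp(-t/2) on [1/2, 2); 1/(2*t) on [2, 3); …
breakpoints 1/9, 16/9, 4: one integral from each of the 4 segments
on [0, 1/9) integrate f = 3*sqrt(6)*t**(3/4)/4 against the kernel
the [1/9, 16/9) slice contributes ∫ exp(-3*sqrt(t)/4)·t^(s-1) dt
[16/9, 4) adds the kernel integral of 1/(3*sqrt(t))
∫ over [4, ∞) of exp(-3*sqrt(t))·t^(s-1) joins the sum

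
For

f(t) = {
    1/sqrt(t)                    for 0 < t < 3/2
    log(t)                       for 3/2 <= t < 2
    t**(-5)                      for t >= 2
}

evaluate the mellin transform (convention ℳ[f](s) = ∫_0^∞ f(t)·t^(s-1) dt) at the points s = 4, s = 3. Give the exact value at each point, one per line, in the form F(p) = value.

the shared t-power comes off first: sqrt(t) on [0, 3/2); t*log(t) on [3/2, 2); t**(-4) on [2, ∞)
summing 3 kernel integrals split by 3/2, 2 yields ℳ[f](s)
over [0, 3/2), the kernel integral of 1/sqrt(t) enters the sum
segment 3/2 to 2 holds log(t); add its integral
over [2, ∞), the kernel integral of t**(-5) enters the sum

F(4) = -81*log(3)/64 - 47/256 + 27*sqrt(6)/56 + 337*log(2)/64
F(3) = -9*log(3)/8 - 7/18 + 9*sqrt(6)/20 + 91*log(2)/24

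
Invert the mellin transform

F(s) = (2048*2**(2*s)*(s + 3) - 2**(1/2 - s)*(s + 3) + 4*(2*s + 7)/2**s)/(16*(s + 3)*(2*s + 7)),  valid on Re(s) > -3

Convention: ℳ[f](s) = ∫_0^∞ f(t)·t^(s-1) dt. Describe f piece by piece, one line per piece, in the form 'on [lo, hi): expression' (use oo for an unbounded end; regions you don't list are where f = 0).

on [0, 1/2): 2*t**3
on [1/2, 4): t**(7/2)/2

slice at 1/2, transform all 2 pieces, and sum them
[0, 1/2) adds the kernel integral of 2*t**3
on [1/2, 4): add ∫ t**(7/2)/2·t^(s-1) dt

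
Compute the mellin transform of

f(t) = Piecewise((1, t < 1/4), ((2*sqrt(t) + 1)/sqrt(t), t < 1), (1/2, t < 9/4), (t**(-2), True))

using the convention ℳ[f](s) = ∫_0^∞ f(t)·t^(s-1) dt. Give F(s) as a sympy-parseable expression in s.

(162*2**(2*s)*(s - 2) - 32*3**(2*s)*s*(2*s - 1) + 81*3**(2*s)*(s - 2)*(2*s - 1) + 405*4**s*(s - 2)*(2*s - 1) - 324*s - 486*(s - 2)*(2*s - 1) + 648)/(162*2**(2*s)*s*(s - 2)*(2*s - 1))
  0 < Re(s) < 2

the shared t-power comes off first: t on [0, 1/4); sqrt(t)*(2*sqrt(t) + 1) on [1/4, 1); t/2 on [1, 9/4); …
peel off the power substitution: t**2 on [0, 1/2); t*(2*t + 1) on [1/2, 1); t**2/2 on [1, 3/2); …
reversing the shared t-power: t on [0, 1/2); 2*t + 1 on [1/2, 1); t/2 on [1, 3/2); …
treat the 4 regions marked off by 1/4, 1, 9/4 separately and sum
the [0, 1/4) slice contributes ∫ 1·t^(s-1) dt
∫ over [1/4, 1) of (2*sqrt(t) + 1)/sqrt(t)·t^(s-1) joins the sum
the [1, 9/4) slice contributes ∫ 1/2·t^(s-1) dt
on [9/4, ∞) integrate f = t**(-2) against the kernel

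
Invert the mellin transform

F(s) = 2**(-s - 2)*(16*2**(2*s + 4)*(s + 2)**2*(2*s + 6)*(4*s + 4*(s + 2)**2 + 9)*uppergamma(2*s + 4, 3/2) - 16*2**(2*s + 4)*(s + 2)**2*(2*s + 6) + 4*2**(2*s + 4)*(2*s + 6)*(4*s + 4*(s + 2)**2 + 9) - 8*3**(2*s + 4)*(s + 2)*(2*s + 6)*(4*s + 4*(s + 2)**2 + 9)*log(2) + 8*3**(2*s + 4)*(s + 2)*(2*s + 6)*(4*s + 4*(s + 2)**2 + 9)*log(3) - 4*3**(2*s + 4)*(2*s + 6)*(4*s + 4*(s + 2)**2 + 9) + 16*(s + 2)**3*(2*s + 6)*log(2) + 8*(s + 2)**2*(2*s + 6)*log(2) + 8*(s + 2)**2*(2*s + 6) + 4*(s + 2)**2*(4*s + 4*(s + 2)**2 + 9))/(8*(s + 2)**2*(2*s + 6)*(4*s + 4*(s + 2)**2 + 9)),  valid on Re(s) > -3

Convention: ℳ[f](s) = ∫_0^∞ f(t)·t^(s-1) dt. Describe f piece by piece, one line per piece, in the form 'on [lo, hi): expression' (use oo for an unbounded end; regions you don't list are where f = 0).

undo the shared t-power: t/2 on [0, 1/2); sqrt(2)*sqrt(t)*log(sqrt(2)*sqrt(t)/2)/2 on [1/2, 2); log(sqrt(2)*sqrt(t)/2) on [2, 9/2); …
undo the common scale on t: t on [0, 1/4); sqrt(t)*log(sqrt(t)) on [1/4, 1); log(sqrt(t)) on [1, 9/4); …
peel off the power substitution: t**2 on [0, 1/2); t*log(t) on [1/2, 1); log(t) on [1, 3/2); …
the 4 pieces separated at 1/2, 2, 9/2 each add one integral
piece [0, 1/2): integrate t**3/2 against the kernel
[1/2, 2) adds the kernel integral of sqrt(2)*t**(5/2)*log(sqrt(2)*sqrt(t)/2)/2
between 2 and 9/2 the integrand is t**2*log(sqrt(2)*sqrt(t)/2)·t^(s-1)
between 9/2 and ∞ the integrand is t**2*exp(-sqrt(2)*sqrt(t)/2)·t^(s-1)

on [0, 1/2): t**3/2
on [1/2, 2): sqrt(2)*t**(5/2)*log(sqrt(2)*sqrt(t)/2)/2
on [2, 9/2): t**2*log(sqrt(2)*sqrt(t)/2)
on [9/2, oo): t**2*exp(-sqrt(2)*sqrt(t)/2)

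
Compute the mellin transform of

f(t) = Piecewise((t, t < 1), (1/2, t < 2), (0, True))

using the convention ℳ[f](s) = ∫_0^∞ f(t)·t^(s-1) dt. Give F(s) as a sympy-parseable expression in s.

along the cuts 1, ℳ[f](s) splits into 2 integrals
segment 0 to 1 holds t; add its integral
between 1 and 2 the integrand is 1/2·t^(s-1)

(2**s*(s + 1) + s - 1)/(2*s*(s + 1))
  Re(s) > -1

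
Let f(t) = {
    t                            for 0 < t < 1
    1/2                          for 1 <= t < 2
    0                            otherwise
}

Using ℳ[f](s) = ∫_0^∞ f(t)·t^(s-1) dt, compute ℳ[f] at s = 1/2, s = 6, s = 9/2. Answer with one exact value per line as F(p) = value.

F(1/2) = -1/3 + sqrt(2)
F(6) = 151/28
F(9/2) = 7/99 + 16*sqrt(2)/9

slice at 1, transform all 2 pieces, and sum them
piece [0, 1): integrate t against the kernel
on [1, 2) integrate f = 1/2 against the kernel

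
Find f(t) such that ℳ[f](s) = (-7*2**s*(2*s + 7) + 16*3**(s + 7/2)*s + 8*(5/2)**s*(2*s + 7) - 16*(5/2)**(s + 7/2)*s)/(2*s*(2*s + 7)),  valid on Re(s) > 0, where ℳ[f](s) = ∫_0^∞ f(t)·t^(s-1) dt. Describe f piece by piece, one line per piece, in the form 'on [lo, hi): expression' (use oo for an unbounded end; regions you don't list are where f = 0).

on [0, 2): 1/2
on [2, 5/2): 4
on [5/2, 3): 4*t**(7/2)

split f at 2, 5/2: ℳ[f](s) collects 3 kernel integrals
the [0, 2) slice contributes ∫ 1/2·t^(s-1) dt
for t in [2, 5/2): the term is ∫ 4·t^(s-1)
piece [5/2, 3): integrate 4*t**(7/2) against the kernel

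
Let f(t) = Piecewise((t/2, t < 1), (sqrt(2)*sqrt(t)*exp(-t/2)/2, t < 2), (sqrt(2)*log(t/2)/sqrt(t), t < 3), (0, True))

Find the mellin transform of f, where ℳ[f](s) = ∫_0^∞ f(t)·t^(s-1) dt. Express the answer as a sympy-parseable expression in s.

the common scale on t comes off first: t on [0, 1/2); sqrt(t)*exp(-t) on [1/2, 1); log(t)/sqrt(t) on [1, 3/2)
remove the shared t-power first: sqrt(t) on [0, 1/2); exp(-t) on [1/2, 1); log(t)/t on [1, 3/2)
integrate the 3 segments split at 1, 2, then add the results
segment 0 to 1 holds t/2; add its integral
piece [1, 2): integrate sqrt(2)*sqrt(t)*exp(-t/2)/2 against the kernel
∫ over [2, 3) of sqrt(2)*log(t/2)/sqrt(t)·t^(s-1) joins the sum

sqrt(2)*(6*2**(s + 1/2)*(s + 1)*(8*s - (2*s + 1)**2)*uppergamma(s + 1/2, 1/2) - 6*2**(s + 1/2)*(s + 1)*(8*s - (2*s + 1)**2)*uppergamma(s + 1/2, 1) - 24*2**(s + 1/2)*(s + 1) + 3**(s + 1/2)*(s + 1)*(2*s + 1)*(-8*log(3) + 8*log(2)) + 3**(s + 1/2)*(s + 1)*(-16*log(2) + 16*log(3)) + 16*3**(s + 1/2)*(s + 1) + 3*sqrt(2)*(8*s - (2*s + 1)**2))/(12*(s + 1)*(8*s - (2*s + 1)**2))
  Re(s) > -1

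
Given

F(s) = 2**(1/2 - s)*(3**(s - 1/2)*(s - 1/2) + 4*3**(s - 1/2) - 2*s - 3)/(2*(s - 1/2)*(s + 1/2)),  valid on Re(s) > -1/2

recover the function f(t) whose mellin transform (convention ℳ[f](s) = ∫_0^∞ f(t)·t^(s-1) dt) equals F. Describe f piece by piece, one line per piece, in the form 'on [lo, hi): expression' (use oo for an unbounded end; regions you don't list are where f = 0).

remove the shared t-power first: 1 on [0, 1/2); (2 - t)/t on [1/2, 3/2)
back out the shared t-power: t on [0, 1/2); 2 - t on [1/2, 3/2)
the 2 pieces separated at 1/2 each add one integral
[0, 1/2) adds the kernel integral of sqrt(t)
segment [1/2, 3/2) carries (2 - t)/sqrt(t); integrate it

on [0, 1/2): sqrt(t)
on [1/2, 3/2): (2 - t)/sqrt(t)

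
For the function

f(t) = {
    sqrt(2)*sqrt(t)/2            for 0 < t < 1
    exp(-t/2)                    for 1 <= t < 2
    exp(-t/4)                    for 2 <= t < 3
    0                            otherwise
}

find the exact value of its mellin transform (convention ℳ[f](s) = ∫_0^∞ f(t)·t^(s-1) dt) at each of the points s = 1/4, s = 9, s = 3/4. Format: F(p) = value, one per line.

F(1/4) = -sqrt(2)*uppergamma(1/4, 3/4) - 2**(1/4)*uppergamma(1/4, 1) + 2**(1/4)*uppergamma(1/4, 1/2) + sqrt(2)*uppergamma(1/4, 1/2) + 2*sqrt(2)/3
F(9) = -22375938564*exp(-3/4) - 56115712*exp(-1) + sqrt(2)/19 + 17460436194*exp(-1/2)
F(3/4) = -2*sqrt(2)*uppergamma(3/4, 3/4) - 2**(3/4)*uppergamma(3/4, 1) + 2*sqrt(2)/5 + 2**(3/4)*uppergamma(3/4, 1/2) + 2*sqrt(2)*uppergamma(3/4, 1/2)

back out the common scale on t: sqrt(t) on [0, 1/2); exp(-t) on [1/2, 1); exp(-t/2) on [1, 3/2)
slice at 1, 2, transform all 3 pieces, and sum them
for t in [0, 1): the term is ∫ sqrt(2)*sqrt(t)/2·t^(s-1)
∫ exp(-t/2)·t^(s-1) over [1, 2)
on [2, 3): add ∫ exp(-t/4)·t^(s-1) dt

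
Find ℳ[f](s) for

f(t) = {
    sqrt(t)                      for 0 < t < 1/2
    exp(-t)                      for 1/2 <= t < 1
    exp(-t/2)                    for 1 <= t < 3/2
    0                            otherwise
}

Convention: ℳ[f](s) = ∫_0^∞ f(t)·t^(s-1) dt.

slice at 1/2, 1, transform all 3 pieces, and sum them
∫ sqrt(t)·t^(s-1) over [0, 1/2)
on [1/2, 1) integrate f = exp(-t) against the kernel
∫ over [1, 3/2) of exp(-t/2)·t^(s-1) joins the sum

(2**s*(2*s + 1)*uppergamma(s, 1/2) - 2**s*(2*s + 1)*uppergamma(s, 1) + 4**s*(2*s + 1)*uppergamma(s, 1/2) - 4**s*(2*s + 1)*uppergamma(s, 3/4) + sqrt(2))/(2**s*(2*s + 1))
  Re(s) > -1/2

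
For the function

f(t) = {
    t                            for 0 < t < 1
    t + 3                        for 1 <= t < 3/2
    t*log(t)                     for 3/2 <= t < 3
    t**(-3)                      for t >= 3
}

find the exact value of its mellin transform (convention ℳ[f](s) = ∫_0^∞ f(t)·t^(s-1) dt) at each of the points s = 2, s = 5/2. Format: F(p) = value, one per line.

F(2) = 17/24 + 9*log(2)/8 + 63*log(3)/8
F(5/2) = -226*sqrt(3)/147 - 27*sqrt(6)*log(3)/56 - 6/5 + 27*sqrt(6)*log(2)/56 + 3861*sqrt(6)/1960 + 54*sqrt(3)*log(3)/7

along the cuts 1, 3/2, 3, ℳ[f](s) splits into 4 integrals
between 0 and 1 the integrand is t·t^(s-1)
for t in [1, 3/2): the term is ∫ (t + 3)·t^(s-1)
piece [3/2, 3): integrate t*log(t) against the kernel
[3, ∞) adds the kernel integral of t**(-3)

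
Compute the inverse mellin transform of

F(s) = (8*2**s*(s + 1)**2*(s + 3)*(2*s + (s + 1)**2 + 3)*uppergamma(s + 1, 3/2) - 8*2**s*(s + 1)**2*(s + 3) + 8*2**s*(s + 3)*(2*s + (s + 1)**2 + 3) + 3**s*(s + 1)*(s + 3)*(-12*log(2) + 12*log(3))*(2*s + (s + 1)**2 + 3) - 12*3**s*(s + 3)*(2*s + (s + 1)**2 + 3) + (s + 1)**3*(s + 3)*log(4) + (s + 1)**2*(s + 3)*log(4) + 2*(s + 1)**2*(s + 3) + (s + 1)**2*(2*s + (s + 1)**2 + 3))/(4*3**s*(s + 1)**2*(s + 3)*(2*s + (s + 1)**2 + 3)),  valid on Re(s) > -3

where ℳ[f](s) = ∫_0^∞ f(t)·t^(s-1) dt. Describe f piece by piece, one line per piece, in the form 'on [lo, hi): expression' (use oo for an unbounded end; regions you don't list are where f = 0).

on [0, 1/3): 27*t**3/4
on [1/3, 2/3): 9*t**2*log(3*t/2)/2
on [2/3, 1): 3*t*log(3*t/2)
on [1, oo): 3*t*exp(-3*t/2)

invert the common scale on t to get t**3/4 on [0, 1); t**2*log(t/2)/2 on [1, 2); t*log(t/2) on [2, 3); …
strip the shared t-power: t**2/4 on [0, 1); t*log(t/2)/2 on [1, 2); log(t/2) on [2, 3); …
strip the common scale on t: t**2 on [0, 1/2); t*log(t) on [1/2, 1); log(t) on [1, 3/2); …
split f at 1/3, 2/3, 1: ℳ[f](s) collects 4 kernel integrals
for t in [0, 1/3): the term is ∫ 27*t**3/4·t^(s-1)
on [1/3, 2/3): add ∫ 9*t**2*log(3*t/2)/2·t^(s-1) dt
between 2/3 and 1 the integrand is 3*t*log(3*t/2)·t^(s-1)
the [1, ∞) slice contributes ∫ 3*t*exp(-3*t/2)·t^(s-1) dt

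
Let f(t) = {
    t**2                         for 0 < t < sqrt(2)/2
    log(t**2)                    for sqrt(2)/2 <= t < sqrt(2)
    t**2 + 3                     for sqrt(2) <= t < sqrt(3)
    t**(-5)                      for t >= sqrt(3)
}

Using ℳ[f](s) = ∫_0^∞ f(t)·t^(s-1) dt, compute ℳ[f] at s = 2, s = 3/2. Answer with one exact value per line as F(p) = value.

F(2) = sqrt(3)/27 + 5*log(2)/4 + 33/16
F(3/2) = 2**(1/4)*(-436*sqrt(2) + 2*2**(3/4)*3**(1/4) + 65 + log(2**(42 + 84*sqrt(2))) + 180*6**(3/4))/126

undo the power substitution: t on [0, 1/2); log(t) on [1/2, 2); t + 3 on [2, 3); …
along the cuts sqrt(2)/2, sqrt(2), sqrt(3), ℳ[f](s) splits into 4 integrals
on [0, sqrt(2)/2): add ∫ t**2·t^(s-1) dt
for t in [sqrt(2)/2, sqrt(2)): the term is ∫ log(t**2)·t^(s-1)
segment sqrt(2) to sqrt(3) holds (t**2 + 3); add its integral
for t in [sqrt(3), ∞): the term is ∫ t**(-5)·t^(s-1)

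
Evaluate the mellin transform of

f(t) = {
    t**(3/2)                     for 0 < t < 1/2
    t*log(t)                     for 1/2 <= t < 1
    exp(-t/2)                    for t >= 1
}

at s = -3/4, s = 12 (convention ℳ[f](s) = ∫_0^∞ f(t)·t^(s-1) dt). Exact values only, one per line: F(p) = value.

F(-3/4) = 2**(3/4)*(-96*2**(1/4) + 3*sqrt(2)*uppergamma(-3/4, 1/2) + 4*sqrt(2) + 24*log(2) + 96)/12
F(12) = -8191/1384448 + sqrt(2)/221184 + log(2)/106496 + 269564629886*exp(-1/2)

decompose at 1/2, 1; ℳ[f](s) sums the 3 pieces' integrals
over [0, 1/2), the kernel integral of t**(3/2) enters the sum
between 1/2 and 1 the integrand is t*log(t)·t^(s-1)
between 1 and ∞ the integrand is exp(-t/2)·t^(s-1)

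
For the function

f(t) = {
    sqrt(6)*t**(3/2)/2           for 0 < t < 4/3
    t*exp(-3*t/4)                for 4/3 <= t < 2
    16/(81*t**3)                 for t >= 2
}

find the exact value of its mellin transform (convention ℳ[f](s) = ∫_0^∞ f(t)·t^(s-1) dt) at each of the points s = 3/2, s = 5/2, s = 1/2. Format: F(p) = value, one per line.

strip the shared t-power: sqrt(6)*sqrt(t)/2 on [0, 4/3); exp(-3*t/4) on [4/3, 2); 16/(81*t**4) on [2, ∞)
back out the common scale on t: sqrt(t) on [0, 2); exp(-t/2) on [2, 3); t**(-4) on [3, ∞)
integrate the 3 segments split at 4/3, 2, then add the results
segment [0, 4/3) carries sqrt(6)*t**(3/2)/2; integrate it
segment [4/3, 2) carries t*exp(-3*t/4); integrate it
segment 2 to ∞ holds 16/(81*t**3); add its integral

F(3/2) = -16*sqrt(2)*exp(-3/2)/3 - 8*sqrt(3)*sqrt(pi)*erfc(sqrt(6)/2)/9 + 8*sqrt(2)/243 + 8*sqrt(3)*sqrt(pi)*erfc(1)/9 + 32*sqrt(6)/81 + 80*sqrt(3)*exp(-1)/27
F(5/2) = -208*sqrt(2)*exp(-3/2)/9 - 80*sqrt(3)*sqrt(pi)*erfc(sqrt(6)/2)/27 + 16*sqrt(2)/81 + 32*sqrt(6)/81 + 80*sqrt(3)*sqrt(pi)*erfc(1)/27 + 928*sqrt(3)*exp(-1)/81
F(1/2) = -4*sqrt(2)*exp(-3/2)/3 - 4*sqrt(3)*sqrt(pi)*erfc(sqrt(6)/2)/9 + 4*sqrt(2)/405 + 4*sqrt(3)*sqrt(pi)*erfc(1)/9 + 8*sqrt(3)*exp(-1)/9 + 4*sqrt(6)/9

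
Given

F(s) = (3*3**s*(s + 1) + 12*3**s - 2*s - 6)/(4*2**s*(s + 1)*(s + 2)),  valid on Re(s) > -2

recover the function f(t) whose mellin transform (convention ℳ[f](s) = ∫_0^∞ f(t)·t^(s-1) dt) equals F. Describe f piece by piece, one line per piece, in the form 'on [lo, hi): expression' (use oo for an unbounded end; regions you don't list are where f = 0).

remove the shared t-power first: t**3 on [0, 1/2); t**2*(2 - t) on [1/2, 3/2)
reversing the shared t-power: t on [0, 1/2); 2 - t on [1/2, 3/2)
f breaks at 1/2 into 2 integrals to sum
segment 0 to 1/2 holds t**2; add its integral
the [1/2, 3/2) slice contributes ∫ t*(2 - t)·t^(s-1) dt

on [0, 1/2): t**2
on [1/2, 3/2): t*(2 - t)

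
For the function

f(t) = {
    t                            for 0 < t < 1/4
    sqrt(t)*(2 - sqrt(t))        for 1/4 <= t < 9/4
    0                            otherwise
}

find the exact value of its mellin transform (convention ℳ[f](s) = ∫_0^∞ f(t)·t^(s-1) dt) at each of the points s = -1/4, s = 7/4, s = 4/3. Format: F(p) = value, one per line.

F(-1/4) = sqrt(2)*(-10 + 9*sqrt(3))/3
F(7/4) = sqrt(2)*(-26 + 1377*sqrt(3))/1584
F(4/3) = 3*2**(1/3)*(-34 + 621*3**(2/3))/2464

reversing the power substitution: t**2 on [0, 1/2); t*(2 - t) on [1/2, 3/2)
remove the shared t-power first: t on [0, 1/2); 2 - t on [1/2, 3/2)
the 2 pieces separated at 1/4 each add one integral
segment [0, 1/4) carries t; integrate it
segment 1/4 to 9/4 holds sqrt(t)*(2 - sqrt(t)); add its integral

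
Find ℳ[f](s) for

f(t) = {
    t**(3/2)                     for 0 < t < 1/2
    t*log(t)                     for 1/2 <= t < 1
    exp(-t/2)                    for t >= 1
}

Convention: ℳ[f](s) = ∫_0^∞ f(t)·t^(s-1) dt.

(2*2**(2*s)*(2*s + 3)*(s**2 + 2*s + 1)*uppergamma(s, 1/2) - 2*2**s*(2*s + 3) + s*(2*s + 3)*log(2) + 2*s + (2*s + 3)*log(2) + sqrt(2)*(s**2 + 2*s + 1) + 3)/(2*2**s*(2*s + 3)*(s**2 + 2*s + 1))
  Re(s) > -3/2

linearity at 1/2, 1 turns ℳ[f](s) into 3 summed integrals
piece [0, 1/2): integrate t**(3/2) against the kernel
[1/2, 1) adds the kernel integral of t*log(t)
[1, ∞) adds the kernel integral of exp(-t/2)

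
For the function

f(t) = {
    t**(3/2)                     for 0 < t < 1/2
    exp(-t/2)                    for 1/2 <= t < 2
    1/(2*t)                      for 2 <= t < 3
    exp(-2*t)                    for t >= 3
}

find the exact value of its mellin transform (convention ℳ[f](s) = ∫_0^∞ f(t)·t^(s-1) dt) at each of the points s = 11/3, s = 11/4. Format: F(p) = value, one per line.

the 4 pieces separated at 1/2, 2, 3 each add one integral
piece [0, 1/2): integrate t**(3/2) against the kernel
segment [1/2, 2) carries exp(-t/2); integrate it
∫ 1/(2*t)·t^(s-1) over [2, 3)
on [3, ∞) integrate f = exp(-2*t) against the kernel

F(11/3) = -8*2**(2/3)*uppergamma(11/3, 1) - 3*2**(2/3)/4 + 3*2**(5/6)/992 + 2**(1/3)*uppergamma(11/3, 6)/16 + 27*3**(2/3)/16 + 8*2**(2/3)*uppergamma(11/3, 1/4)
F(11/4) = -4*2**(3/4)*uppergamma(11/4, 1) - 537*2**(3/4)/952 + 2**(1/4)*uppergamma(11/4, 6)/8 + 6*3**(3/4)/7 + 4*2**(3/4)*uppergamma(11/4, 1/4)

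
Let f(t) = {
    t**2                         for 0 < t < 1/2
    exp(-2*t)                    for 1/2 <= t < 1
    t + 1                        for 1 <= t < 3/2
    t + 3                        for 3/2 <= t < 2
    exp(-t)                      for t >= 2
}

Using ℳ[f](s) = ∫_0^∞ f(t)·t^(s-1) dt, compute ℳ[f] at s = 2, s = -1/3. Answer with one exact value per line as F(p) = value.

breakpoints 1/2, 1, 3/2, 2: one integral from each of the 5 segments
∫ over [0, 1/2) of t**2·t^(s-1) joins the sum
segment 1/2 to 1 holds exp(-2*t); add its integral
segment 1 to 3/2 holds (t + 1); add its integral
segment 3/2 to 2 holds (t + 3); add its integral
∫ exp(-t)·t^(s-1) over [2, ∞)

F(2) = (96*E + 432 + 1075*exp(2))*exp(-2)/192
F(-1/3) = 2**(1/3)*(-3*2**(1/3) - uppergamma(-1/3, 2) + 2**(2/3)*uppergamma(-1/3, 2)/2 + 3/20 + uppergamma(-1/3, 1) + 3*2**(2/3)/4 + 2*3**(2/3))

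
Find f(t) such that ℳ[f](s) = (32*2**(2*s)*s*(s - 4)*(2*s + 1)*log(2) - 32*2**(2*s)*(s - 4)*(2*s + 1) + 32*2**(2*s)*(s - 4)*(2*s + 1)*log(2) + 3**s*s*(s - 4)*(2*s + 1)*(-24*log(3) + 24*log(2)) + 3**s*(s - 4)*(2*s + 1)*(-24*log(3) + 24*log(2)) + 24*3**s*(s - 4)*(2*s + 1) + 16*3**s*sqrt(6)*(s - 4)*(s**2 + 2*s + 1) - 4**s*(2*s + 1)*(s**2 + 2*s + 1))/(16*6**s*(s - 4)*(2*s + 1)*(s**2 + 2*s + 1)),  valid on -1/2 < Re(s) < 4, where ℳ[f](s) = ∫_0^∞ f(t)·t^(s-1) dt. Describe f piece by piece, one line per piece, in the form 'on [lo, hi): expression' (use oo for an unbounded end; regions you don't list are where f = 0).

on [0, 1/2): sqrt(3)*sqrt(t)
on [1/2, 2/3): 3*t*log(3*t)
on [2/3, oo): 1/(81*t**4)

the common scale on t comes off first: sqrt(t) on [0, 3/2); t*log(t) on [3/2, 2); t**(-4) on [2, ∞)
integrate the 3 segments split at 1/2, 2/3, then add the results
∫ sqrt(3)*sqrt(t)·t^(s-1) over [0, 1/2)
segment [1/2, 2/3) carries 3*t*log(3*t); integrate it
∫ over [2/3, ∞) of 1/(81*t**4)·t^(s-1) joins the sum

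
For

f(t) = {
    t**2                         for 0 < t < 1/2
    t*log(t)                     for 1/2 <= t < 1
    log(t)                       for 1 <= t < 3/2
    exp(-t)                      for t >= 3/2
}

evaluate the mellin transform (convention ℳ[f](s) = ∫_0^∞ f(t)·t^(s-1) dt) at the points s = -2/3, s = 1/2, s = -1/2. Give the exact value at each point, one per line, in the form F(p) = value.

F(-2/3) = 2**(2/3)*(-54*2**(1/3) - 12*3**(1/3) + 8*2**(1/3)*uppergamma(-2/3, 3/2) + log(2**(8*3**(1/3) + 24)/3**(8*3**(1/3))) + 75)/16
F(1/2) = -2*sqrt(6) + sqrt(pi)*erfc(sqrt(6)/2) + 29*sqrt(2)/180 + log(2**(-sqrt(6) + sqrt(2)/6)*3**(sqrt(6))) + 32/9
F(-1/2) = -4*sqrt(6)/3 - 2*sqrt(pi)*erfc(sqrt(6)/2) + sqrt(2)*log(64*2**(4*sqrt(3))/3**(4*sqrt(3)))/6 + 2*sqrt(6)*exp(-3/2)/3 + 13*sqrt(2)/6

slice at 1/2, 1, 3/2, transform all 4 pieces, and sum them
on [0, 1/2): add ∫ t**2·t^(s-1) dt
segment 1/2 to 1 holds t*log(t); add its integral
segment [1, 3/2) carries log(t); integrate it
on [3/2, ∞) integrate f = exp(-t) against the kernel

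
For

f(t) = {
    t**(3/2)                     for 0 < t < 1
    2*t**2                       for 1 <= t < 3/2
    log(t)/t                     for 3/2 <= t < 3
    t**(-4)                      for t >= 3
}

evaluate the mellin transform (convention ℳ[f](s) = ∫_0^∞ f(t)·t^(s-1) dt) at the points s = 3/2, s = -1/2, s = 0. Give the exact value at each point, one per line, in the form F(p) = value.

F(3/2) = -538*sqrt(3)/135 - 5/21 + log(2**(sqrt(6))*3**(-sqrt(6) + 2*sqrt(3))) + 83*sqrt(6)/28
F(-1/2) = -1/3 - 4*sqrt(6)*log(2)/27 - 2*sqrt(3)*log(3)/27 - 106*sqrt(3)/2187 + 4*sqrt(6)*log(3)/27 + 89*sqrt(6)/81
F(0) = log(6**(1/3)/2) + 365/162

breakpoints 1, 3/2, 3: one integral from each of the 4 segments
over [0, 1), the kernel integral of t**(3/2) enters the sum
segment [1, 3/2) carries 2*t**2; integrate it
between 3/2 and 3 the integrand is log(t)/t·t^(s-1)
between 3 and ∞ the integrand is t**(-4)·t^(s-1)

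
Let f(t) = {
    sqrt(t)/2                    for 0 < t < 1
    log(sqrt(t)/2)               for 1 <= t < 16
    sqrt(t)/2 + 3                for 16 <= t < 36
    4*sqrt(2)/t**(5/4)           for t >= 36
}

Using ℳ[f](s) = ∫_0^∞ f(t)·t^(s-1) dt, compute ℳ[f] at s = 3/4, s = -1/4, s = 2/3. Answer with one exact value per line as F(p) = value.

F(3/4) = -2278/45 + 4*sqrt(2)/3 + 12*log(2) + 192*sqrt(6)/5
F(-1/4) = -6*log(2) + sqrt(2)/81 + 8
F(2/3) = -411*2**(2/3)/14 + 3*log(2)/2 + 8*2**(1/3)*3**(5/6)/21 + 87/56 + 6*2**(2/3)*log(2) + 297*6**(1/3)/7

strip the power substitution: t/2 on [0, 1); log(t/2) on [1, 4); t/2 + 3 on [4, 6); …
back out the common scale on t: t on [0, 1/2); log(t) on [1/2, 2); t + 3 on [2, 3); …
breakpoints 1, 16, 36: one integral from each of the 4 segments
∫ over [0, 1) of sqrt(t)/2·t^(s-1) joins the sum
∫ over [1, 16) of log(sqrt(t)/2)·t^(s-1) joins the sum
the [16, 36) slice contributes ∫ (sqrt(t)/2 + 3)·t^(s-1) dt
piece [36, ∞): integrate 4*sqrt(2)/t**(5/4) against the kernel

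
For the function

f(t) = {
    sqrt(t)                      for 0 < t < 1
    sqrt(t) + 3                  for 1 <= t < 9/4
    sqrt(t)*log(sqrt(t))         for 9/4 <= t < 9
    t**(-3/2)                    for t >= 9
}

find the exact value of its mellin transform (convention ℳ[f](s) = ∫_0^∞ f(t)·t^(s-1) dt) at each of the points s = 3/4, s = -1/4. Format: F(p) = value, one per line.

back out the power substitution: t on [0, 1); t + 3 on [1, 3/2); t*log(t) on [3/2, 3); …
along the cuts 1, 9/4, 9, ℳ[f](s) splits into 4 integrals
over [0, 1), the kernel integral of sqrt(t) enters the sum
for t in [1, 9/4): the term is ∫ (sqrt(t) + 3)·t^(s-1)
for t in [9/4, 9): the term is ∫ sqrt(t)*log(sqrt(t))·t^(s-1)
∫ t**(-3/2)·t^(s-1) over [9, ∞)

F(3/4) = -1844*sqrt(3)/675 - 4 + 213*sqrt(6)/50 + log(2**(9*sqrt(6)/10)*3**(-9*sqrt(6)/10 + 36*sqrt(3)/5))
F(-1/4) = -4532*sqrt(3)/567 + 2*sqrt(6) + log(2**(2*sqrt(6))*3**(-2*sqrt(6) + 4*sqrt(3))) + 12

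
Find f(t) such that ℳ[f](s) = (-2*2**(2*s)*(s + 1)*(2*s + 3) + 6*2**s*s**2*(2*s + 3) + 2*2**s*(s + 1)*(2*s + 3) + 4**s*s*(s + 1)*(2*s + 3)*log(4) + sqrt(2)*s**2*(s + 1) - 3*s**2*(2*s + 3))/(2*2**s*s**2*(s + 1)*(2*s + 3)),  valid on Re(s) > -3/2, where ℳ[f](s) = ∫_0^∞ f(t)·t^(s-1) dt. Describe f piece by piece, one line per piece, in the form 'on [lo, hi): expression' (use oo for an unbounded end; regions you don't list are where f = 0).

on [0, 1/2): t**(3/2)
on [1/2, 1): 3*t
on [1, 2): log(t)

split f at 1/2, 1: ℳ[f](s) collects 3 kernel integrals
on [0, 1/2): add ∫ t**(3/2)·t^(s-1) dt
[1/2, 1) adds the kernel integral of 3*t
the [1, 2) slice contributes ∫ log(t)·t^(s-1) dt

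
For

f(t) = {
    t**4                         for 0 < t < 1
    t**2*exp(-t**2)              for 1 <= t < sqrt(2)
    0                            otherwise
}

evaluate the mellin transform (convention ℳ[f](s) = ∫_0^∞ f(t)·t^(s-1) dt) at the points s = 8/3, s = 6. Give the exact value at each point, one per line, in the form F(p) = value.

invert the shared t-power to get t**2 on [0, 1); exp(-t**2) on [1, sqrt(2))
the power substitution comes off first: t on [0, 1); exp(-t) on [1, 2)
cuts at 1: linearity sums the 2 kernel integrals
between 0 and 1 the integrand is t**4·t^(s-1)
segment 1 to sqrt(2) holds t**2*exp(-t**2); add its integral

F(8/3) = -uppergamma(7/3, 2)/2 + 3/20 + uppergamma(7/3, 1)/2
F(6) = -19*exp(-2) + 1/10 + 8*exp(-1)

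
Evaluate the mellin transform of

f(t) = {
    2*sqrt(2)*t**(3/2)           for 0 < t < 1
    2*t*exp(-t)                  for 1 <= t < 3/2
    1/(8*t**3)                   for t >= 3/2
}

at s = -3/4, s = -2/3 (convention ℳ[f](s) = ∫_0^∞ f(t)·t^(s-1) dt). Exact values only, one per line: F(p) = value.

F(-3/4) = -2*uppergamma(1/4, 3/2) + 4*2**(3/4)*3**(1/4)/1215 + 2*uppergamma(1/4, 1) + 8*sqrt(2)/3
F(-2/3) = -2*uppergamma(1/3, 3/2) + 2**(2/3)*3**(1/3)/297 + 2*uppergamma(1/3, 1) + 12*sqrt(2)/5

strip the common scale on t: t**(3/2) on [0, 2); t*exp(-t/2) on [2, 3); t**(-3) on [3, ∞)
reversing the shared t-power: sqrt(t) on [0, 2); exp(-t/2) on [2, 3); t**(-4) on [3, ∞)
integrate the 3 segments split at 1, 3/2, then add the results
over [0, 1), the kernel integral of 2*sqrt(2)*t**(3/2) enters the sum
on [1, 3/2) integrate f = 2*t*exp(-t) against the kernel
∫ 1/(8*t**3)·t^(s-1) over [3/2, ∞)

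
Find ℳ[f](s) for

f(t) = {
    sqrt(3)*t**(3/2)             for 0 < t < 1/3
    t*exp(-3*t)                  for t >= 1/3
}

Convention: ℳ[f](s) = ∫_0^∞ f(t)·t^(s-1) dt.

((2*s + 3)*uppergamma(s + 1, 1) + 2)/(3*3**s*(2*s + 3))
  Re(s) > -3/2

invert the shared t-power to get sqrt(3)*sqrt(t) on [0, 1/3); exp(-3*t) on [1/3, ∞)
invert the common scale on t to get sqrt(t) on [0, 1); exp(-t) on [1, ∞)
decompose at 1/3; ℳ[f](s) sums the 2 pieces' integrals
segment [0, 1/3) carries sqrt(3)*t**(3/2); integrate it
[1/3, ∞) adds the kernel integral of t*exp(-3*t)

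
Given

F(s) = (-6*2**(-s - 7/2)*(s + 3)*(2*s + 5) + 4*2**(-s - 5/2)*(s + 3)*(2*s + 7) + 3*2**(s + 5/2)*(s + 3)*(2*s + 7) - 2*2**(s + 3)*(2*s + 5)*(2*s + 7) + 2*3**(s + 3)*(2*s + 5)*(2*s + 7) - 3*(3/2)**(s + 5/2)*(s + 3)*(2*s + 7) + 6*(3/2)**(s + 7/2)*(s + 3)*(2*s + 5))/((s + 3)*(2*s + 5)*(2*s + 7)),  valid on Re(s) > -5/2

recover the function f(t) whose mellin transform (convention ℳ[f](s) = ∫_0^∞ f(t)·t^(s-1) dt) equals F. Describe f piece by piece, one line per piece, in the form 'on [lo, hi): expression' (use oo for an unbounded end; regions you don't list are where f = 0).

along the cuts 1/2, 3/2, 2, ℳ[f](s) splits into 4 integrals
the [0, 1/2) slice contributes ∫ 2*t**(5/2)·t^(s-1) dt
piece [1/2, 3/2): integrate 3*t**(7/2) against the kernel
∫ over [3/2, 2) of 3*t**(5/2)/2·t^(s-1) joins the sum
∫ 2*t**3·t^(s-1) over [2, 3)

on [0, 1/2): 2*t**(5/2)
on [1/2, 3/2): 3*t**(7/2)
on [3/2, 2): 3*t**(5/2)/2
on [2, 3): 2*t**3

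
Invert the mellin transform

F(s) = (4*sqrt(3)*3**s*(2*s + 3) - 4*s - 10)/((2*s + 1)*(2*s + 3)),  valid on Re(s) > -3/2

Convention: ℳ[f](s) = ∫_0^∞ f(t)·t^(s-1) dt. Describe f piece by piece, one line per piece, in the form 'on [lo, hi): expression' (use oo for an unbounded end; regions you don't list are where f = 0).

treat the 2 regions marked off by 1 separately and sum
on [0, 1) integrate f = t**(3/2) against the kernel
for t in [1, 3): the term is ∫ 2*sqrt(t)·t^(s-1)

on [0, 1): t**(3/2)
on [1, 3): 2*sqrt(t)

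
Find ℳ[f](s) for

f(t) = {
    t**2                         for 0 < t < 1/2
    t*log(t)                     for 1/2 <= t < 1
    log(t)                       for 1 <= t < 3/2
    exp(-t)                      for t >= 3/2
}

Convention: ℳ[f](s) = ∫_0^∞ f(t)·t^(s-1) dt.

(4*2**s*s**2*(s + 2)*(s**2 + 2*s + 1)*uppergamma(s, 3/2) - 4*2**s*s**2*(s + 2) + 4*2**s*(s + 2)*(s**2 + 2*s + 1) + 3**s*s*(s + 2)*(-4*log(2) + 4*log(3))*(s**2 + 2*s + 1) - 4*3**s*(s + 2)*(s**2 + 2*s + 1) + s**3*(s + 2)*log(4) + s**2*(s + 2)*log(4) + 2*s**2*(s + 2) + s**2*(s**2 + 2*s + 1))/(4*2**s*s**2*(s + 2)*(s**2 + 2*s + 1))
  Re(s) > -2

split f at 1/2, 1, 3/2: ℳ[f](s) collects 4 kernel integrals
on [0, 1/2) integrate f = t**2 against the kernel
on [1/2, 1) integrate f = t*log(t) against the kernel
[1, 3/2) adds the kernel integral of log(t)
the [3/2, ∞) slice contributes ∫ exp(-t)·t^(s-1) dt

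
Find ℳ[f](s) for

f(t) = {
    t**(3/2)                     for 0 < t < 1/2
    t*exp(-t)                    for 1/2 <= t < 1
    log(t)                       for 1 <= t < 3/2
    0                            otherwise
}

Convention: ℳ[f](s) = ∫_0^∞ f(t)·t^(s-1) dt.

remove the shared t-power first: sqrt(t) on [0, 1/2); exp(-t) on [1/2, 1); log(t)/t on [1, 3/2)
integrate the 3 segments split at 1/2, 1, then add the results
[0, 1/2) adds the kernel integral of t**(3/2)
piece [1/2, 1): integrate t*exp(-t) against the kernel
the [1, 3/2) slice contributes ∫ log(t)·t^(s-1) dt

(4*2**s*s**3*uppergamma(s + 1, 1/2) - 4*2**s*s**3*uppergamma(s + 1, 1) + 6*2**s*s**2*uppergamma(s + 1, 1/2) - 6*2**s*s**2*uppergamma(s + 1, 1) + 4*2**s*s + 6*2**s + 3**s*s**2*(-4*log(2) + 4*log(3)) - 4*3**s*s + 3**s*s*(-6*log(2) + 6*log(3)) - 6*3**s + sqrt(2)*s**2)/(2*2**s*s**2*(2*s + 3))
  Re(s) > -3/2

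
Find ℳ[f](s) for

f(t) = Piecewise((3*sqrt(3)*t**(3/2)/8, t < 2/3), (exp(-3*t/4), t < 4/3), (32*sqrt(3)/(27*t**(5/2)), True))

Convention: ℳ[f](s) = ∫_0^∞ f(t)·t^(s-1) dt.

2**s*(2*2**s*(2*s - 5)*(2*s + 3)*uppergamma(s, 1/2) - 2*2**s*(2*s - 5)*(2*s + 3)*uppergamma(s, 1) - 4*2**s*(2*s + 3) + sqrt(2)*(2*s - 5))/(2*3**s*(2*s - 5)*(2*s + 3))
  -3/2 < Re(s) < 5/2

strip the common scale on t: 3*sqrt(6)*t**(3/2)/4 on [0, 1/3); exp(-3*t/2) on [1/3, 2/3); 4*sqrt(6)/(27*t**(5/2)) on [2/3, ∞)
remove the common scale on t first: t**(3/2) on [0, 1/2); exp(-t) on [1/2, 1); t**(-5/2) on [1, ∞)
split f at 2/3, 4/3: ℳ[f](s) collects 3 kernel integrals
piece [0, 2/3): integrate 3*sqrt(3)*t**(3/2)/8 against the kernel
over [2/3, 4/3), the kernel integral of exp(-3*t/4) enters the sum
segment [4/3, ∞) carries 32*sqrt(3)/(27*t**(5/2)); integrate it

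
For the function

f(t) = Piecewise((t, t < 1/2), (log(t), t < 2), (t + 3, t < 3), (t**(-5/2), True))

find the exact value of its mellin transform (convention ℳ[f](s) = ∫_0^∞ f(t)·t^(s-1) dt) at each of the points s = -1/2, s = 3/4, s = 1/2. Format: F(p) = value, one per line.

cuts at 1/2, 2, 3: linearity sums the 4 kernel integrals
∫ t·t^(s-1) over [0, 1/2)
on [1/2, 2): add ∫ log(t)·t^(s-1) dt
piece [2, 3): integrate (t + 3) against the kernel
∫ t**(-5/2)·t^(s-1) over [3, ∞)

F(-1/2) = sqrt(2)*(-486*log(2) + sqrt(2) + 648)/162
F(3/4) = 2**(1/4)*(-436*sqrt(2) + 2*2**(3/4)*3**(1/4) + 65 + log(2**(42 + 84*sqrt(2))) + 180*6**(3/4))/63
F(1/2) = sqrt(2)*(-330 + sqrt(2) + 108*log(2) + 144*sqrt(6))/36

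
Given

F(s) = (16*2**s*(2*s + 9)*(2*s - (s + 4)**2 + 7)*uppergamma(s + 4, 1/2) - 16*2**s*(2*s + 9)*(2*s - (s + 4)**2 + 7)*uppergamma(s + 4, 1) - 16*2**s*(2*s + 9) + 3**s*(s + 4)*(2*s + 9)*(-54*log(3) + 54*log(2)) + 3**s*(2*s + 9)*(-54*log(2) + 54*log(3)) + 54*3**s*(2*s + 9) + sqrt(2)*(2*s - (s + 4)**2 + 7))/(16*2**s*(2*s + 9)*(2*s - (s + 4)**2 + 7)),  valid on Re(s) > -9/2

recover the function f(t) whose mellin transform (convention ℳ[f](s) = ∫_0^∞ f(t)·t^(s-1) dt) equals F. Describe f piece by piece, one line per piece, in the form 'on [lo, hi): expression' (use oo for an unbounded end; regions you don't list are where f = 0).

the power substitution comes off first: t**(9/4) on [0, 1/4); t**2*exp(-sqrt(t)) on [1/4, 1); t**(3/2)*log(sqrt(t)) on [1, 9/4)
strip the shared t-power: t**(1/4) on [0, 1/4); exp(-sqrt(t)) on [1/4, 1); log(sqrt(t))/sqrt(t) on [1, 9/4)
undo the power substitution: sqrt(t) on [0, 1/2); exp(-t) on [1/2, 1); log(t)/t on [1, 3/2)
summing 3 kernel integrals split by 1/2, 1 yields ℳ[f](s)
∫ t**(9/2)·t^(s-1) over [0, 1/2)
between 1/2 and 1 the integrand is t**4*exp(-t)·t^(s-1)
on [1, 3/2) integrate f = t**3*log(t) against the kernel

on [0, 1/2): t**(9/2)
on [1/2, 1): t**4*exp(-t)
on [1, 3/2): t**3*log(t)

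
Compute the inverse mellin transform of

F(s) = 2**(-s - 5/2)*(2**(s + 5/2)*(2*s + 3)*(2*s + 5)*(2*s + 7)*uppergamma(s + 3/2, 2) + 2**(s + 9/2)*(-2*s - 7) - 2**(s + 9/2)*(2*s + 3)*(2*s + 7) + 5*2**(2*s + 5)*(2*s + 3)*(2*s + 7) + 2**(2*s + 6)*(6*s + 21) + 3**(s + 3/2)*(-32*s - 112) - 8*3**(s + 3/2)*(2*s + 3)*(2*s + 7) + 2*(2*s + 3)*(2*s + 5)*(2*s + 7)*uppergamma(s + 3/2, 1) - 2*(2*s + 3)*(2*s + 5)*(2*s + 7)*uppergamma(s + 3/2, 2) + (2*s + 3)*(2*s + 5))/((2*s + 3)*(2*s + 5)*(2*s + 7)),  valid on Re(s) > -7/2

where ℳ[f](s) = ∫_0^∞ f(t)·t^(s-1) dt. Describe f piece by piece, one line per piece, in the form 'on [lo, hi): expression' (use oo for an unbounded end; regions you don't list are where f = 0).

on [0, 1/2): t**(7/2)
on [1/2, 1): t**(3/2)*exp(-2*t)
on [1, 3/2): t**(3/2)*(t + 1)
on [3/2, 2): t**(3/2)*(t + 3)
on [2, oo): t**(3/2)*exp(-t)

invert the shared t-power to get t**(5/2) on [0, 1/2); sqrt(t)*exp(-2*t) on [1/2, 1); sqrt(t)*(t + 1) on [1, 3/2); …
the shared t-power comes off first: t**2 on [0, 1/2); exp(-2*t) on [1/2, 1); t + 1 on [1, 3/2); …
integrate the 5 segments split at 1/2, 1, 3/2, 2, then add the results
piece [0, 1/2): integrate t**(7/2) against the kernel
∫ t**(3/2)*exp(-2*t)·t^(s-1) over [1/2, 1)
the [1, 3/2) slice contributes ∫ t**(3/2)*(t + 1)·t^(s-1) dt
segment 3/2 to 2 holds t**(3/2)*(t + 3); add its integral
between 2 and ∞ the integrand is t**(3/2)*exp(-t)·t^(s-1)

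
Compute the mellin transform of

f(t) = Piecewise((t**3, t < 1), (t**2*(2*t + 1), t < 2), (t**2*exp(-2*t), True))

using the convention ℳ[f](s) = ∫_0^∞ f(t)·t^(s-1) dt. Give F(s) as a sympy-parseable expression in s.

remove the shared t-power first: t on [0, 1); 2*t + 1 on [1, 2); exp(-2*t) on [2, ∞)
breakpoints 1, 2: one integral from each of the 3 segments
over [0, 1), the kernel integral of t**3 enters the sum
piece [1, 2): integrate t**2*(2*t + 1) against the kernel
segment [2, ∞) carries t**2*exp(-2*t); integrate it

(80*2**(2*s)*(s + 2) + 16*2**(2*s) - 8*2**s*(s + 2) - 4*2**s + (s + 2)*(s + 3)*uppergamma(s + 2, 4))/(4*2**s*(s + 2)*(s + 3))
  Re(s) > -3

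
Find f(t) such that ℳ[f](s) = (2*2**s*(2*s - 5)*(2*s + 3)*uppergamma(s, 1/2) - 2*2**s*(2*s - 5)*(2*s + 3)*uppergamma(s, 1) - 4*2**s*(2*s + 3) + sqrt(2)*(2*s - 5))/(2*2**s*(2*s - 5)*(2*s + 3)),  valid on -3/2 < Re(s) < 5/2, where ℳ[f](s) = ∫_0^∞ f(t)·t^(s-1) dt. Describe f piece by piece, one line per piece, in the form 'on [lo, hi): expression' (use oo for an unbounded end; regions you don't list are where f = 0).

on [0, 1/2): t**(3/2)
on [1/2, 1): exp(-t)
on [1, oo): t**(-5/2)

split f at 1/2, 1: ℳ[f](s) collects 3 kernel integrals
piece [0, 1/2): integrate t**(3/2) against the kernel
between 1/2 and 1 the integrand is exp(-t)·t^(s-1)
over [1, ∞), the kernel integral of t**(-5/2) enters the sum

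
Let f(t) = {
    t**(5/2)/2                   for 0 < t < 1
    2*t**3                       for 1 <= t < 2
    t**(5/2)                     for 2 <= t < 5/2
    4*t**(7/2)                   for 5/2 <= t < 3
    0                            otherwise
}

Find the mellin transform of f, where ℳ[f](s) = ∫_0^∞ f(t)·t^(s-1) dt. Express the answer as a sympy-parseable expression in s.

(-2*2**(s + 5/2)*(s + 3)*(2*s + 7) + 2*2**(s + 3)*(2*s + 5)*(2*s + 7) + 8*3**(s + 7/2)*(s + 3)*(2*s + 5) + 2*(5/2)**(s + 5/2)*(s + 3)*(2*s + 7) - 8*(5/2)**(s + 7/2)*(s + 3)*(2*s + 5) + (s + 3)*(2*s + 7) - 2*(2*s + 5)*(2*s + 7))/((s + 3)*(2*s + 5)*(2*s + 7))
  Re(s) > -5/2

treat the 4 regions marked off by 1, 2, 5/2 separately and sum
on [0, 1) integrate f = t**(5/2)/2 against the kernel
∫ 2*t**3·t^(s-1) over [1, 2)
on [2, 5/2) integrate f = t**(5/2) against the kernel
∫ 4*t**(7/2)·t^(s-1) over [5/2, 3)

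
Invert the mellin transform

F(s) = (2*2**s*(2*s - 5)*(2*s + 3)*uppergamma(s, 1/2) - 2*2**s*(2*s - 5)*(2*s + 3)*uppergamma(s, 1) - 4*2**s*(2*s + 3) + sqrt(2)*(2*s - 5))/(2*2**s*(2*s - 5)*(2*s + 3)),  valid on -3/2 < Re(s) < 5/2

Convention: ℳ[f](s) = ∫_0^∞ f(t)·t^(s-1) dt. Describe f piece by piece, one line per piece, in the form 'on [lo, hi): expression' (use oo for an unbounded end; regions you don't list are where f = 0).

cuts at 1/2, 1: linearity sums the 3 kernel integrals
[0, 1/2) adds the kernel integral of t**(3/2)
∫ exp(-t)·t^(s-1) over [1/2, 1)
between 1 and ∞ the integrand is t**(-5/2)·t^(s-1)

on [0, 1/2): t**(3/2)
on [1/2, 1): exp(-t)
on [1, oo): t**(-5/2)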